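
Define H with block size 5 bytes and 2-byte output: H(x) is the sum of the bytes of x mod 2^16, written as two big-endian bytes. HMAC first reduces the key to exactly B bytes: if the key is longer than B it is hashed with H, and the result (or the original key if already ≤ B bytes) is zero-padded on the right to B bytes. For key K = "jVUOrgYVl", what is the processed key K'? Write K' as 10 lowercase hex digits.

|K| = 9 > B = 5, so first hash the key.
H(K): sum = 106+86+85+79+114+103+89+86+108 = 856 → 03 58.
Zero-pad H(K) = 03 58 to 5 bytes: K' = 03 58 00 00 00.

0358000000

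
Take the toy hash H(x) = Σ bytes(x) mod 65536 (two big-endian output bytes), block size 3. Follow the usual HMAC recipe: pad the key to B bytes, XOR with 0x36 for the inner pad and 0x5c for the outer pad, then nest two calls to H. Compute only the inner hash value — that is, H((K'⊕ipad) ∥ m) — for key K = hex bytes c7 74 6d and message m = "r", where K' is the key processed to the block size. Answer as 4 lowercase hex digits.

Key hex bytes c7 74 6d is exactly B = 3 bytes: K' = c7 74 6d.
K' ⊕ ipad = f1 42 5b.
Inner input = f1 42 5b ∥ 72.
Inner hash: sum = 241+66+91+114 = 512 → 02 00.

0200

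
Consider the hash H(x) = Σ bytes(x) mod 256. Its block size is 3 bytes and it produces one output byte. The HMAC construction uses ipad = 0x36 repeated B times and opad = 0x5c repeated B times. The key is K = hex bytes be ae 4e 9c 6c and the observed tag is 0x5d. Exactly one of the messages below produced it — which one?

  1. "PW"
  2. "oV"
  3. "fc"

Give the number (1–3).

Key hex bytes be ae 4e 9c 6c is 5 bytes > B = 3, so hash it first: H(key) = c2, then zero-pad to 3 bytes: K' = c2 00 00.
K' ⊕ ipad = f4 36 36; K' ⊕ opad = 9e 5c 5c.
m1: inner = H(f4 36 36 50 57) = 07; tag = H(9e 5c 5c 07) = 5d ← matches
m2: inner = H(f4 36 36 6f 56) = 25; tag = H(9e 5c 5c 25) = 7b
m3: inner = H(f4 36 36 66 63) = 29; tag = H(9e 5c 5c 29) = 7f

1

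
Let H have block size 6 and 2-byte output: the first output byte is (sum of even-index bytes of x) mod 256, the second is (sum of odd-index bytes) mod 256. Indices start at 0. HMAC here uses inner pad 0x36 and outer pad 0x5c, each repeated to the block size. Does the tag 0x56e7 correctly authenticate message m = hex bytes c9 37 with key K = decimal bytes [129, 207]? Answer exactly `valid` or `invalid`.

Key decimal bytes [129, 207] = 81 cf is 2 bytes ≤ B = 6; zero-pad to 6 bytes: K' = 81 cf 00 00 00 00.
K' ⊕ ipad = b7 f9 36 36 36 36; K' ⊕ opad = dd 93 5c 5c 5c 5c.
Inner hash: even-index sum = 492 mod 256 = 236; odd-index sum = 412 mod 256 = 156 → ec 9c.
Outer hash (recomputed tag): even-index sum = 641 mod 256 = 129; odd-index sum = 487 mod 256 = 231 → 81 e7.
Recomputed tag = 81e7; claimed = 56e7 → mismatch.

invalid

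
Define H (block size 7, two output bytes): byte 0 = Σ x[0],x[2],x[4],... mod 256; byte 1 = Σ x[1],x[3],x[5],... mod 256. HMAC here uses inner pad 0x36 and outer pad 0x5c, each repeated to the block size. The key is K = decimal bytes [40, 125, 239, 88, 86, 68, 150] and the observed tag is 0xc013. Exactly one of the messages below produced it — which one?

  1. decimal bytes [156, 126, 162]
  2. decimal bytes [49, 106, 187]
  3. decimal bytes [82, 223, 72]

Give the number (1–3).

Key decimal bytes [40, 125, 239, 88, 86, 68, 150] = 28 7d ef 58 56 44 96 is exactly B = 7 bytes: K' = 28 7d ef 58 56 44 96.
K' ⊕ ipad = 1e 4b d9 6e 60 72 a0; K' ⊕ opad = 74 21 b3 04 0a 18 ca.
m1: inner = H(1e 4b d9 6e 60 72 a0 9c 7e a2) = 75 69; tag = H(74 21 b3 04 0a 18 ca 75 69) = 64b2
m2: inner = H(1e 4b d9 6e 60 72 a0 31 6a bb) = 61 17; tag = H(74 21 b3 04 0a 18 ca 61 17) = 129e
m3: inner = H(1e 4b d9 6e 60 72 a0 52 df 48) = d6 c5; tag = H(74 21 b3 04 0a 18 ca d6 c5) = c013 ← matches

3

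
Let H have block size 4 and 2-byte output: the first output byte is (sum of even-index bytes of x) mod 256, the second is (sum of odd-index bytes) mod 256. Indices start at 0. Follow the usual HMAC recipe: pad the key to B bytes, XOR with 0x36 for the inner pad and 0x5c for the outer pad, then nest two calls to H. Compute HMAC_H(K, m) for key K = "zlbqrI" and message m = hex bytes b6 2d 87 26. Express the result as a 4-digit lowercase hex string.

596f

Key "zlbqrI" = 7a 6c 62 71 72 49 is 6 bytes > B = 4, so hash it first: H(key) = 4e 26, then zero-pad to 4 bytes: K' = 4e 26 00 00.
K' ⊕ ipad = 78 10 36 36.  K' ⊕ opad = 12 7a 5c 5c.
Inner input = (K'⊕ipad) ∥ m = 78 10 36 36 ∥ b6 2d 87 26.
Inner hash: even-index sum = 491 mod 256 = 235; odd-index sum = 153 mod 256 = 153 → eb 99.
Outer input = (K'⊕opad) ∥ inner = 12 7a 5c 5c ∥ eb 99.
Outer hash (tag): even-index sum = 345 mod 256 = 89; odd-index sum = 367 mod 256 = 111 → 59 6f.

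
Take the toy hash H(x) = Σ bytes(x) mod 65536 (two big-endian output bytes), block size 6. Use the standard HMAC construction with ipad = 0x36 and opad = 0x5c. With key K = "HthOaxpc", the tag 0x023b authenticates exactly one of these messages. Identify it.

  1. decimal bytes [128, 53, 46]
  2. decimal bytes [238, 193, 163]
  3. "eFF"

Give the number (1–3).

3

Key "HthOaxpc" = 48 74 68 4f 61 78 70 63 is 8 bytes > B = 6, so hash it first: H(key) = 03 1f, then zero-pad to 6 bytes: K' = 03 1f 00 00 00 00.
K' ⊕ ipad = 35 29 36 36 36 36; K' ⊕ opad = 5f 43 5c 5c 5c 5c.
m1: inner = H(35 29 36 36 36 36 80 35 2e) = 02 19; tag = H(5f 43 5c 5c 5c 5c 02 19) = 022d
m2: inner = H(35 29 36 36 36 36 ee c1 a3) = 03 88; tag = H(5f 43 5c 5c 5c 5c 03 88) = 029d
m3: inner = H(35 29 36 36 36 36 65 46 46) = 02 27; tag = H(5f 43 5c 5c 5c 5c 02 27) = 023b ← matches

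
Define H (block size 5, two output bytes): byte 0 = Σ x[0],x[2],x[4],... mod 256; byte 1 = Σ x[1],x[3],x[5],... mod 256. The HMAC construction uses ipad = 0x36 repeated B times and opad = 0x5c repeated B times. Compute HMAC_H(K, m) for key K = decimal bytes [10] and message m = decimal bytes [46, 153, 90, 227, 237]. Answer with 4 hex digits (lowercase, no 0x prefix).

Key decimal bytes [10] = 0a is 1 byte ≤ B = 5; zero-pad to 5 bytes: K' = 0a 00 00 00 00.
K' ⊕ ipad = 3c 36 36 36 36.  K' ⊕ opad = 56 5c 5c 5c 5c.
Inner input = (K'⊕ipad) ∥ m = 3c 36 36 36 36 ∥ 2e 99 5a e3 ed.
Inner hash: even-index sum = 548 mod 256 = 36; odd-index sum = 481 mod 256 = 225 → 24 e1.
Outer input = (K'⊕opad) ∥ inner = 56 5c 5c 5c 5c ∥ 24 e1.
Outer hash (tag): even-index sum = 495 mod 256 = 239; odd-index sum = 220 mod 256 = 220 → ef dc.

efdc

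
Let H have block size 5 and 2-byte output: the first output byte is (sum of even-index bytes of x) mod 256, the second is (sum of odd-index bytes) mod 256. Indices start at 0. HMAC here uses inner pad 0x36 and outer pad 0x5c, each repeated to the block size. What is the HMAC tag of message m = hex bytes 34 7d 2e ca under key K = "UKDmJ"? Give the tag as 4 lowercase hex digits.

Key "UKDmJ" = 55 4b 44 6d 4a is exactly B = 5 bytes: K' = 55 4b 44 6d 4a.
K' ⊕ ipad = 63 7d 72 5b 7c.  K' ⊕ opad = 09 17 18 31 16.
Inner input = (K'⊕ipad) ∥ m = 63 7d 72 5b 7c ∥ 34 7d 2e ca.
Inner hash: even-index sum = 664 mod 256 = 152; odd-index sum = 314 mod 256 = 58 → 98 3a.
Outer input = (K'⊕opad) ∥ inner = 09 17 18 31 16 ∥ 98 3a.
Outer hash (tag): even-index sum = 113 mod 256 = 113; odd-index sum = 224 mod 256 = 224 → 71 e0.

71e0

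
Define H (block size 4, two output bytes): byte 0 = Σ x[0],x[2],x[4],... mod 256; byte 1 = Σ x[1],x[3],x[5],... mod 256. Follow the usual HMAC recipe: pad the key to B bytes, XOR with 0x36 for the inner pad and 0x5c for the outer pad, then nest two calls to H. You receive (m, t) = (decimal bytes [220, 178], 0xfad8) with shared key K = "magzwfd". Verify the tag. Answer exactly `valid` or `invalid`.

Key "magzwfd" = 6d 61 67 7a 77 66 64 is 7 bytes > B = 4, so hash it first: H(key) = af 41, then zero-pad to 4 bytes: K' = af 41 00 00.
K' ⊕ ipad = 99 77 36 36; K' ⊕ opad = f3 1d 5c 5c.
Inner hash: even-index sum = 427 mod 256 = 171; odd-index sum = 351 mod 256 = 95 → ab 5f.
Outer hash (recomputed tag): even-index sum = 506 mod 256 = 250; odd-index sum = 216 mod 256 = 216 → fa d8.
Recomputed tag = fad8; claimed = fad8 → match.

valid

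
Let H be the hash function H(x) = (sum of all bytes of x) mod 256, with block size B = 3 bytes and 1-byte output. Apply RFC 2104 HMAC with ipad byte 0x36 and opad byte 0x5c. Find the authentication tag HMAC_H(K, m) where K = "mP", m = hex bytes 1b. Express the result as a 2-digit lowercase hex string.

Key "mP" = 6d 50 is 2 bytes ≤ B = 3; zero-pad to 3 bytes: K' = 6d 50 00.
K' ⊕ ipad = 5b 66 36.  K' ⊕ opad = 31 0c 5c.
Inner input = (K'⊕ipad) ∥ m = 5b 66 36 ∥ 1b.
Inner hash: sum = 91+102+54+27 = 274; mod 256 = 18 → 12.
Outer input = (K'⊕opad) ∥ inner = 31 0c 5c ∥ 12.
Outer hash (tag): sum = 49+12+92+18 = 171 → ab.

ab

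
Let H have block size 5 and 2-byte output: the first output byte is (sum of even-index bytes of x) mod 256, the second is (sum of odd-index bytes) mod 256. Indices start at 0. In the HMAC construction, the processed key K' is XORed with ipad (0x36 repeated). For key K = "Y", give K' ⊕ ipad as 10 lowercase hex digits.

6f36363636

Key "Y" = 59 is 1 byte ≤ B = 5; zero-pad to 5 bytes: K' = 59 00 00 00 00.
XOR each byte with 0x36: 59⊕36=6f, 00⊕36=36, 00⊕36=36, 00⊕36=36, 00⊕36=36.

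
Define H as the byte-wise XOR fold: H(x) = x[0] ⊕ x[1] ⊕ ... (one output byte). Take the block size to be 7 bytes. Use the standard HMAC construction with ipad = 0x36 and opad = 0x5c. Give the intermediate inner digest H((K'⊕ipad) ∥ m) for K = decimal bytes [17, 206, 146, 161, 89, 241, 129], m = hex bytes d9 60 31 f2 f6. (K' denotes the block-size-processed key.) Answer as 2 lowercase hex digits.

7f

Key decimal bytes [17, 206, 146, 161, 89, 241, 129] = 11 ce 92 a1 59 f1 81 is exactly B = 7 bytes: K' = 11 ce 92 a1 59 f1 81.
K' ⊕ ipad = 27 f8 a4 97 6f c7 b7.
Inner input = 27 f8 a4 97 6f c7 b7 ∥ d9 60 31 f2 f6.
Inner hash: XOR 27⊕f8⊕a4⊕97⊕6f⊕c7⊕b7⊕d9⊕60⊕31⊕f2⊕f6 = 7f.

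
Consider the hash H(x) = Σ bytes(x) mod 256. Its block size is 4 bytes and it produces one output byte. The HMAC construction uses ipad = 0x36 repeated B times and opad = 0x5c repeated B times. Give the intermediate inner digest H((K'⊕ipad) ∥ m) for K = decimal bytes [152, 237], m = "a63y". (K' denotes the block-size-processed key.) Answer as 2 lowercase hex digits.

38

Key decimal bytes [152, 237] = 98 ed is 2 bytes ≤ B = 4; zero-pad to 4 bytes: K' = 98 ed 00 00.
K' ⊕ ipad = ae db 36 36.
Inner input = ae db 36 36 ∥ 61 36 33 79.
Inner hash: sum = 174+219+54+54+97+54+51+121 = 824; mod 256 = 56 → 38.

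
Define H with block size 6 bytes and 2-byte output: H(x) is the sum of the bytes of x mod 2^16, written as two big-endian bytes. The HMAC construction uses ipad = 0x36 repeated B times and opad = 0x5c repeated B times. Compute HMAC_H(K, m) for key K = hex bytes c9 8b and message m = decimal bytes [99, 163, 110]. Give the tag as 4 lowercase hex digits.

02e8

Key hex bytes c9 8b is 2 bytes ≤ B = 6; zero-pad to 6 bytes: K' = c9 8b 00 00 00 00.
K' ⊕ ipad = ff bd 36 36 36 36.  K' ⊕ opad = 95 d7 5c 5c 5c 5c.
Inner input = (K'⊕ipad) ∥ m = ff bd 36 36 36 36 ∥ 63 a3 6e.
Inner hash: sum = 255+189+54+54+54+54+99+163+110 = 1032 → 04 08.
Outer input = (K'⊕opad) ∥ inner = 95 d7 5c 5c 5c 5c ∥ 04 08.
Outer hash (tag): sum = 149+215+92+92+92+92+4+8 = 744 → 02 e8.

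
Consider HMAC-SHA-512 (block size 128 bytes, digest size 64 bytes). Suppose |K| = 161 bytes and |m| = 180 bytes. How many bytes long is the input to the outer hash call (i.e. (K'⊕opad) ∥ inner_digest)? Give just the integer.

192

Key is 161 > 128 bytes, so it is hashed to 64 bytes then zero-padded to 128: |K'| = 128.
Outer input = (K'⊕opad) ∥ H(inner) → 128 + 64 = 192 bytes.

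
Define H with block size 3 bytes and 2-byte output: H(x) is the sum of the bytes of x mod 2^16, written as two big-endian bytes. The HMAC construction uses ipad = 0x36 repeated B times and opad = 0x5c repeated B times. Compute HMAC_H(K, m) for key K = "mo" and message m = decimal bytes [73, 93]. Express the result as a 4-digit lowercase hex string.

Key "mo" = 6d 6f is 2 bytes ≤ B = 3; zero-pad to 3 bytes: K' = 6d 6f 00.
K' ⊕ ipad = 5b 59 36.  K' ⊕ opad = 31 33 5c.
Inner input = (K'⊕ipad) ∥ m = 5b 59 36 ∥ 49 5d.
Inner hash: sum = 91+89+54+73+93 = 400 → 01 90.
Outer input = (K'⊕opad) ∥ inner = 31 33 5c ∥ 01 90.
Outer hash (tag): sum = 49+51+92+1+144 = 337 → 01 51.

0151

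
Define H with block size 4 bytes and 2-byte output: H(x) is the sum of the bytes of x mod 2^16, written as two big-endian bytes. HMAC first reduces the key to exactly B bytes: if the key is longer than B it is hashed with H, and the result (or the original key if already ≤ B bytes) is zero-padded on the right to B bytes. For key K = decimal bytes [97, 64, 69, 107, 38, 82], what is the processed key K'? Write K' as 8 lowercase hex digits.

|K| = 6 > B = 4, so first hash the key.
H(K): sum = 97+64+69+107+38+82 = 457 → 01 c9.
Zero-pad H(K) = 01 c9 to 4 bytes: K' = 01 c9 00 00.

01c90000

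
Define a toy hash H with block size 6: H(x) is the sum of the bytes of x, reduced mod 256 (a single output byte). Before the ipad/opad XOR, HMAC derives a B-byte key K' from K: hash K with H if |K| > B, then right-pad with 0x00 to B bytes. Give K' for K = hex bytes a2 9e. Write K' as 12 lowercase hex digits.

Key hex bytes a2 9e is 2 bytes ≤ B = 6; zero-pad to 6 bytes: K' = a2 9e 00 00 00 00.

a29e00000000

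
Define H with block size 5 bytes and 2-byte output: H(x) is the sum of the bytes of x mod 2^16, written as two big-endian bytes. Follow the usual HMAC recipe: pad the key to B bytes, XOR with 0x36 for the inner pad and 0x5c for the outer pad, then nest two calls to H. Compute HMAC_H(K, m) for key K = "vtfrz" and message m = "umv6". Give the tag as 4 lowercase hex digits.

Key "vtfrz" = 76 74 66 72 7a is exactly B = 5 bytes: K' = 76 74 66 72 7a.
K' ⊕ ipad = 40 42 50 44 4c.  K' ⊕ opad = 2a 28 3a 2e 26.
Inner input = (K'⊕ipad) ∥ m = 40 42 50 44 4c ∥ 75 6d 76 36.
Inner hash: sum = 64+66+80+68+76+117+109+118+54 = 752 → 02 f0.
Outer input = (K'⊕opad) ∥ inner = 2a 28 3a 2e 26 ∥ 02 f0.
Outer hash (tag): sum = 42+40+58+46+38+2+240 = 466 → 01 d2.

01d2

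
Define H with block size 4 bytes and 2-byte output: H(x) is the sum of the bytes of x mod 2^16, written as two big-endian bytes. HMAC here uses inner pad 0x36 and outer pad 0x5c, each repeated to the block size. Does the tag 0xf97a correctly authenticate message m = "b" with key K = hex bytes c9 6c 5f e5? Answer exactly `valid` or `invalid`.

invalid

Key hex bytes c9 6c 5f e5 is exactly B = 4 bytes: K' = c9 6c 5f e5.
K' ⊕ ipad = ff 5a 69 d3; K' ⊕ opad = 95 30 03 b9.
Inner hash: sum = 255+90+105+211+98 = 759 → 02 f7.
Outer hash (recomputed tag): sum = 149+48+3+185+2+247 = 634 → 02 7a.
Recomputed tag = 027a; claimed = f97a → mismatch.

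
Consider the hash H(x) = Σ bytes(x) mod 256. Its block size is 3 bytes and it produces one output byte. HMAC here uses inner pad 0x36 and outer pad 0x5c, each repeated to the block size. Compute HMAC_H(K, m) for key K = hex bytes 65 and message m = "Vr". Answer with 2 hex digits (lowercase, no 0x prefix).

78

Key hex bytes 65 is 1 byte ≤ B = 3; zero-pad to 3 bytes: K' = 65 00 00.
K' ⊕ ipad = 53 36 36.  K' ⊕ opad = 39 5c 5c.
Inner input = (K'⊕ipad) ∥ m = 53 36 36 ∥ 56 72.
Inner hash: sum = 83+54+54+86+114 = 391; mod 256 = 135 → 87.
Outer input = (K'⊕opad) ∥ inner = 39 5c 5c ∥ 87.
Outer hash (tag): sum = 57+92+92+135 = 376; mod 256 = 120 → 78.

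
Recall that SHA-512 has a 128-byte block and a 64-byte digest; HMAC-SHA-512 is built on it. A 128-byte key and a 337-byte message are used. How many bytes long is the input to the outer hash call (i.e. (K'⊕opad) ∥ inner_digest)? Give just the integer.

192

Key is 128 ≤ 128 bytes, zero-padded: |K'| = 128.
Outer input = (K'⊕opad) ∥ H(inner) → 128 + 64 = 192 bytes.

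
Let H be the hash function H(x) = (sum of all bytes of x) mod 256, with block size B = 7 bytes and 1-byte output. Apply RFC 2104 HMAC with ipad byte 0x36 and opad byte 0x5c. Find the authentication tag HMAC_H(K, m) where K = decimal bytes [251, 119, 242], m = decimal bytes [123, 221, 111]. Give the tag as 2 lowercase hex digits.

Key decimal bytes [251, 119, 242] = fb 77 f2 is 3 bytes ≤ B = 7; zero-pad to 7 bytes: K' = fb 77 f2 00 00 00 00.
K' ⊕ ipad = cd 41 c4 36 36 36 36.  K' ⊕ opad = a7 2b ae 5c 5c 5c 5c.
Inner input = (K'⊕ipad) ∥ m = cd 41 c4 36 36 36 36 ∥ 7b dd 6f.
Inner hash: sum = 205+65+196+54+54+54+54+123+221+111 = 1137; mod 256 = 113 → 71.
Outer input = (K'⊕opad) ∥ inner = a7 2b ae 5c 5c 5c 5c ∥ 71.
Outer hash (tag): sum = 167+43+174+92+92+92+92+113 = 865; mod 256 = 97 → 61.

61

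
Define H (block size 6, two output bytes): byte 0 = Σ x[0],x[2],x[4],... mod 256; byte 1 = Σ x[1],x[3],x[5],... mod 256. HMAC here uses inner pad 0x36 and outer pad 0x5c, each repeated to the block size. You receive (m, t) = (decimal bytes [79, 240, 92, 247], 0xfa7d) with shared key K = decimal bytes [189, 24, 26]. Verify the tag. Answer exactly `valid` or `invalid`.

invalid

Key decimal bytes [189, 24, 26] = bd 18 1a is 3 bytes ≤ B = 6; zero-pad to 6 bytes: K' = bd 18 1a 00 00 00.
K' ⊕ ipad = 8b 2e 2c 36 36 36; K' ⊕ opad = e1 44 46 5c 5c 5c.
Inner hash: even-index sum = 408 mod 256 = 152; odd-index sum = 641 mod 256 = 129 → 98 81.
Outer hash (recomputed tag): even-index sum = 539 mod 256 = 27; odd-index sum = 381 mod 256 = 125 → 1b 7d.
Recomputed tag = 1b7d; claimed = fa7d → mismatch.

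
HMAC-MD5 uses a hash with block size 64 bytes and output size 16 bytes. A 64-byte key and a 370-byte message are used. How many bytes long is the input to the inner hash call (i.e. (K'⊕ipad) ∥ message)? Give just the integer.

Key is 64 ≤ 64 bytes, zero-padded: |K'| = 64.
Inner input = (K'⊕ipad) ∥ m → 64 + 370 = 434 bytes.

434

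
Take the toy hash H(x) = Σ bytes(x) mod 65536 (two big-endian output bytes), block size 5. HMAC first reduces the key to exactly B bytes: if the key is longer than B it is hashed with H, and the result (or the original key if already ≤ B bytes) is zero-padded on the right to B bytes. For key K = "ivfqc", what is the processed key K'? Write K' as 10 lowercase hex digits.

6976667163

Key "ivfqc" = 69 76 66 71 63 is exactly B = 5 bytes: K' = 69 76 66 71 63.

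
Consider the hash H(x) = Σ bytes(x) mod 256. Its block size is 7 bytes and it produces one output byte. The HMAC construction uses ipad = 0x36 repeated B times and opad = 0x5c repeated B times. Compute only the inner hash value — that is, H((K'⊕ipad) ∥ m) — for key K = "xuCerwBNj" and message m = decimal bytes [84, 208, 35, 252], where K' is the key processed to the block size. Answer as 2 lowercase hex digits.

Key "xuCerwBNj" = 78 75 43 65 72 77 42 4e 6a is 9 bytes > B = 7, so hash it first: H(key) = 78, then zero-pad to 7 bytes: K' = 78 00 00 00 00 00 00.
K' ⊕ ipad = 4e 36 36 36 36 36 36.
Inner input = 4e 36 36 36 36 36 36 ∥ 54 d0 23 fc.
Inner hash: sum = 78+54+54+54+54+54+54+84+208+35+252 = 981; mod 256 = 213 → d5.

d5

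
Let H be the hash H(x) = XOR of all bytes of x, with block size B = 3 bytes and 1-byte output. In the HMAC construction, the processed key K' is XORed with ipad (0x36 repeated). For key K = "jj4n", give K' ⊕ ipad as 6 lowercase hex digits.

Key "jj4n" = 6a 6a 34 6e is 4 bytes > B = 3, so hash it first: H(key) = 5a, then zero-pad to 3 bytes: K' = 5a 00 00.
XOR each byte with 0x36: 5a⊕36=6c, 00⊕36=36, 00⊕36=36.

6c3636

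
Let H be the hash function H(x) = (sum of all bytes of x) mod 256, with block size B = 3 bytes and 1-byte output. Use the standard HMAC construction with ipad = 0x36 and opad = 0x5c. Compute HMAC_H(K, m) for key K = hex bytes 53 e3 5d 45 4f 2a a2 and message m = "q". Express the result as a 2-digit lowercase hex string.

09

Key hex bytes 53 e3 5d 45 4f 2a a2 is 7 bytes > B = 3, so hash it first: H(key) = f3, then zero-pad to 3 bytes: K' = f3 00 00.
K' ⊕ ipad = c5 36 36.  K' ⊕ opad = af 5c 5c.
Inner input = (K'⊕ipad) ∥ m = c5 36 36 ∥ 71.
Inner hash: sum = 197+54+54+113 = 418; mod 256 = 162 → a2.
Outer input = (K'⊕opad) ∥ inner = af 5c 5c ∥ a2.
Outer hash (tag): sum = 175+92+92+162 = 521; mod 256 = 9 → 09.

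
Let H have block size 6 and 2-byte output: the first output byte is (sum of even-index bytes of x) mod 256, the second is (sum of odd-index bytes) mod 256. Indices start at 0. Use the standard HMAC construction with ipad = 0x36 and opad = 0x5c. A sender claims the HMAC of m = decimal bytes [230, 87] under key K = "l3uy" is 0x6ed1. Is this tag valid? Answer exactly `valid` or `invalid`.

valid

Key "l3uy" = 6c 33 75 79 is 4 bytes ≤ B = 6; zero-pad to 6 bytes: K' = 6c 33 75 79 00 00.
K' ⊕ ipad = 5a 05 43 4f 36 36; K' ⊕ opad = 30 6f 29 25 5c 5c.
Inner hash: even-index sum = 441 mod 256 = 185; odd-index sum = 225 mod 256 = 225 → b9 e1.
Outer hash (recomputed tag): even-index sum = 366 mod 256 = 110; odd-index sum = 465 mod 256 = 209 → 6e d1.
Recomputed tag = 6ed1; claimed = 6ed1 → match.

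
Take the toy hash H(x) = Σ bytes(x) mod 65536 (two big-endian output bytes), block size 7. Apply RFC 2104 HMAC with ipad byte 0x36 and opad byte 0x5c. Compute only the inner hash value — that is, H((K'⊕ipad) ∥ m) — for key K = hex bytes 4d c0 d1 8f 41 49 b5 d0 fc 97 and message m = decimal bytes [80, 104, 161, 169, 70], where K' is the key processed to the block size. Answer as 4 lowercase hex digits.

03bf

Key hex bytes 4d c0 d1 8f 41 49 b5 d0 fc 97 is 10 bytes > B = 7, so hash it first: H(key) = 06 0f, then zero-pad to 7 bytes: K' = 06 0f 00 00 00 00 00.
K' ⊕ ipad = 30 39 36 36 36 36 36.
Inner input = 30 39 36 36 36 36 36 ∥ 50 68 a1 a9 46.
Inner hash: sum = 48+57+54+54+54+54+54+80+104+161+169+70 = 959 → 03 bf.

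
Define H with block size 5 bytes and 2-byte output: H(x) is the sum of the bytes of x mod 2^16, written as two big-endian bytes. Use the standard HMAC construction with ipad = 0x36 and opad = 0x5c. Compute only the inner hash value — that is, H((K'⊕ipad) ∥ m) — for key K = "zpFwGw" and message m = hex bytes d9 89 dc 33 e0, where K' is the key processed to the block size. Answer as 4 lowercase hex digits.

Key "zpFwGw" = 7a 70 46 77 47 77 is 6 bytes > B = 5, so hash it first: H(key) = 02 65, then zero-pad to 5 bytes: K' = 02 65 00 00 00.
K' ⊕ ipad = 34 53 36 36 36.
Inner input = 34 53 36 36 36 ∥ d9 89 dc 33 e0.
Inner hash: sum = 52+83+54+54+54+217+137+220+51+224 = 1146 → 04 7a.

047a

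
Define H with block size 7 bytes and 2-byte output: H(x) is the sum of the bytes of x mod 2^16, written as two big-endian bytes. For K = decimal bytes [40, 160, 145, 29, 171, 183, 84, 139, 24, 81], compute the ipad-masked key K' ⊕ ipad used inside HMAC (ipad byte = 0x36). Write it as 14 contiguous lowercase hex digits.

Key decimal bytes [40, 160, 145, 29, 171, 183, 84, 139, 24, 81] = 28 a0 91 1d ab b7 54 8b 18 51 is 10 bytes > B = 7, so hash it first: H(key) = 04 20, then zero-pad to 7 bytes: K' = 04 20 00 00 00 00 00.
XOR each byte with 0x36: 04⊕36=32, 20⊕36=16, 00⊕36=36, 00⊕36=36, 00⊕36=36, 00⊕36=36, 00⊕36=36.

32163636363636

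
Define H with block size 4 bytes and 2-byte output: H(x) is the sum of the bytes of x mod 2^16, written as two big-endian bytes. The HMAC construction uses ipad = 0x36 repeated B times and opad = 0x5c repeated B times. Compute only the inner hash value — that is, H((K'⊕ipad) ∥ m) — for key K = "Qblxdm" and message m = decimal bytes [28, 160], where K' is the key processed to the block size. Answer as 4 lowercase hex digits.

Key "Qblxdm" = 51 62 6c 78 64 6d is 6 bytes > B = 4, so hash it first: H(key) = 02 68, then zero-pad to 4 bytes: K' = 02 68 00 00.
K' ⊕ ipad = 34 5e 36 36.
Inner input = 34 5e 36 36 ∥ 1c a0.
Inner hash: sum = 52+94+54+54+28+160 = 442 → 01 ba.

01ba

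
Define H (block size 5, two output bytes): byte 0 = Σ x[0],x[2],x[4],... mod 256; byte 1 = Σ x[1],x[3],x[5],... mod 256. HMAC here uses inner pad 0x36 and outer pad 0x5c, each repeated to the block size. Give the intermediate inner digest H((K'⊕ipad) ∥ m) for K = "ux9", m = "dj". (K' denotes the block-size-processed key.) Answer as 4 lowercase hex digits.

Key "ux9" = 75 78 39 is 3 bytes ≤ B = 5; zero-pad to 5 bytes: K' = 75 78 39 00 00.
K' ⊕ ipad = 43 4e 0f 36 36.
Inner input = 43 4e 0f 36 36 ∥ 64 6a.
Inner hash: even-index sum = 242 mod 256 = 242; odd-index sum = 232 mod 256 = 232 → f2 e8.

f2e8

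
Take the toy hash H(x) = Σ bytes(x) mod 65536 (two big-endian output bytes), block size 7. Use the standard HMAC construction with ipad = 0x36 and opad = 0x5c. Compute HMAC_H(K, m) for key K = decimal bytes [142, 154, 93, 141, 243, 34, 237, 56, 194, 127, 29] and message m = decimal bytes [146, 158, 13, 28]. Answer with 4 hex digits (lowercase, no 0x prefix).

Key decimal bytes [142, 154, 93, 141, 243, 34, 237, 56, 194, 127, 29] = 8e 9a 5d 8d f3 22 ed 38 c2 7f 1d is 11 bytes > B = 7, so hash it first: H(key) = 05 aa, then zero-pad to 7 bytes: K' = 05 aa 00 00 00 00 00.
K' ⊕ ipad = 33 9c 36 36 36 36 36.  K' ⊕ opad = 59 f6 5c 5c 5c 5c 5c.
Inner input = (K'⊕ipad) ∥ m = 33 9c 36 36 36 36 36 ∥ 92 9e 0d 1c.
Inner hash: sum = 51+156+54+54+54+54+54+146+158+13+28 = 822 → 03 36.
Outer input = (K'⊕opad) ∥ inner = 59 f6 5c 5c 5c 5c 5c ∥ 03 36.
Outer hash (tag): sum = 89+246+92+92+92+92+92+3+54 = 852 → 03 54.

0354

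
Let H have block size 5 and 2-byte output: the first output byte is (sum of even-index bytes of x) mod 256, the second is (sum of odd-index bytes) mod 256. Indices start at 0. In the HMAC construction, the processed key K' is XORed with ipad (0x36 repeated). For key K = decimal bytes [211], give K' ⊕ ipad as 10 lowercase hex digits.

Key decimal bytes [211] = d3 is 1 byte ≤ B = 5; zero-pad to 5 bytes: K' = d3 00 00 00 00.
XOR each byte with 0x36: d3⊕36=e5, 00⊕36=36, 00⊕36=36, 00⊕36=36, 00⊕36=36.

e536363636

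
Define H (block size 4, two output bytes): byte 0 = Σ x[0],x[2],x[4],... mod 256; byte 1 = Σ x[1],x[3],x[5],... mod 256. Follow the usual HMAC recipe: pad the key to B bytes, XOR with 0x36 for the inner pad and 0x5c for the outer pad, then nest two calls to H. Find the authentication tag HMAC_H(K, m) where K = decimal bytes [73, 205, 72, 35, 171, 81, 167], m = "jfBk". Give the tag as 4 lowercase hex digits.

d2f7

Key decimal bytes [73, 205, 72, 35, 171, 81, 167] = 49 cd 48 23 ab 51 a7 is 7 bytes > B = 4, so hash it first: H(key) = e3 41, then zero-pad to 4 bytes: K' = e3 41 00 00.
K' ⊕ ipad = d5 77 36 36.  K' ⊕ opad = bf 1d 5c 5c.
Inner input = (K'⊕ipad) ∥ m = d5 77 36 36 ∥ 6a 66 42 6b.
Inner hash: even-index sum = 439 mod 256 = 183; odd-index sum = 382 mod 256 = 126 → b7 7e.
Outer input = (K'⊕opad) ∥ inner = bf 1d 5c 5c ∥ b7 7e.
Outer hash (tag): even-index sum = 466 mod 256 = 210; odd-index sum = 247 mod 256 = 247 → d2 f7.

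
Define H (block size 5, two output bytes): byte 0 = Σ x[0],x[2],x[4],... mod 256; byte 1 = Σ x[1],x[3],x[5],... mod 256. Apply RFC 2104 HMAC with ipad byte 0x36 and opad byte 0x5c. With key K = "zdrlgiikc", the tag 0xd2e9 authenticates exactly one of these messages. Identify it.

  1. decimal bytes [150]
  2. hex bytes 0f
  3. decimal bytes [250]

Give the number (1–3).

Key "zdrlgiikc" = 7a 64 72 6c 67 69 69 6b 63 is 9 bytes > B = 5, so hash it first: H(key) = 1f a4, then zero-pad to 5 bytes: K' = 1f a4 00 00 00.
K' ⊕ ipad = 29 92 36 36 36; K' ⊕ opad = 43 f8 5c 5c 5c.
m1: inner = H(29 92 36 36 36 96) = 95 5e; tag = H(43 f8 5c 5c 5c 95 5e) = 59e9
m2: inner = H(29 92 36 36 36 0f) = 95 d7; tag = H(43 f8 5c 5c 5c 95 d7) = d2e9 ← matches
m3: inner = H(29 92 36 36 36 fa) = 95 c2; tag = H(43 f8 5c 5c 5c 95 c2) = bde9

2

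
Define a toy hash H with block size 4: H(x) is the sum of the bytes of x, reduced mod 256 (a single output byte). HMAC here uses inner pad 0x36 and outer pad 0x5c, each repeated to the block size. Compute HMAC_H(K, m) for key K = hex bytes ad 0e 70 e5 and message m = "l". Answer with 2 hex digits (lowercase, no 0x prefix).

Key hex bytes ad 0e 70 e5 is exactly B = 4 bytes: K' = ad 0e 70 e5.
K' ⊕ ipad = 9b 38 46 d3.  K' ⊕ opad = f1 52 2c b9.
Inner input = (K'⊕ipad) ∥ m = 9b 38 46 d3 ∥ 6c.
Inner hash: sum = 155+56+70+211+108 = 600; mod 256 = 88 → 58.
Outer input = (K'⊕opad) ∥ inner = f1 52 2c b9 ∥ 58.
Outer hash (tag): sum = 241+82+44+185+88 = 640; mod 256 = 128 → 80.

80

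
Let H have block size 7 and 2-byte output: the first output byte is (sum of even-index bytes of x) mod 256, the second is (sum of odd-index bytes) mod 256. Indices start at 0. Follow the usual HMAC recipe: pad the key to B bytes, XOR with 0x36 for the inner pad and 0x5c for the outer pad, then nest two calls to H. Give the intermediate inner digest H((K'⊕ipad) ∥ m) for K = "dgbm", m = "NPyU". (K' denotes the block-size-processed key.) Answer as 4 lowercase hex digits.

Key "dgbm" = 64 67 62 6d is 4 bytes ≤ B = 7; zero-pad to 7 bytes: K' = 64 67 62 6d 00 00 00.
K' ⊕ ipad = 52 51 54 5b 36 36 36.
Inner input = 52 51 54 5b 36 36 36 ∥ 4e 50 79 55.
Inner hash: even-index sum = 439 mod 256 = 183; odd-index sum = 425 mod 256 = 169 → b7 a9.

b7a9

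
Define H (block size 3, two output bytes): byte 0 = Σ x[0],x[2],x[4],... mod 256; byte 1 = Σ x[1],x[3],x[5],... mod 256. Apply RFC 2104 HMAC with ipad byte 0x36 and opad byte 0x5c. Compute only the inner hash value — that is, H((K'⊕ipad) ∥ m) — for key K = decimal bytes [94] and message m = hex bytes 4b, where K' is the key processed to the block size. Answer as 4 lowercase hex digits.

9e81

Key decimal bytes [94] = 5e is 1 byte ≤ B = 3; zero-pad to 3 bytes: K' = 5e 00 00.
K' ⊕ ipad = 68 36 36.
Inner input = 68 36 36 ∥ 4b.
Inner hash: even-index sum = 158 mod 256 = 158; odd-index sum = 129 mod 256 = 129 → 9e 81.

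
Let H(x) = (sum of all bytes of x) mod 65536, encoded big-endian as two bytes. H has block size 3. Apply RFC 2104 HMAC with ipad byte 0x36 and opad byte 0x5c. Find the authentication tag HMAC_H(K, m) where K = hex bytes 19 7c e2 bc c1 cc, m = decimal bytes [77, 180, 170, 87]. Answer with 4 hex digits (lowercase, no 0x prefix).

Key hex bytes 19 7c e2 bc c1 cc is 6 bytes > B = 3, so hash it first: H(key) = 03 c0, then zero-pad to 3 bytes: K' = 03 c0 00.
K' ⊕ ipad = 35 f6 36.  K' ⊕ opad = 5f 9c 5c.
Inner input = (K'⊕ipad) ∥ m = 35 f6 36 ∥ 4d b4 aa 57.
Inner hash: sum = 53+246+54+77+180+170+87 = 867 → 03 63.
Outer input = (K'⊕opad) ∥ inner = 5f 9c 5c ∥ 03 63.
Outer hash (tag): sum = 95+156+92+3+99 = 445 → 01 bd.

01bd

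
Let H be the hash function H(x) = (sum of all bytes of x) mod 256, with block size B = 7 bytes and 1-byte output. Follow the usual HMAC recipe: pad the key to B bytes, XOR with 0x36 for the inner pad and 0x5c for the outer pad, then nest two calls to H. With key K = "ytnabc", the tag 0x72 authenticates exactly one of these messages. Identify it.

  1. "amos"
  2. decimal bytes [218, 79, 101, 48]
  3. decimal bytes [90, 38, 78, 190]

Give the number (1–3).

Key "ytnabc" = 79 74 6e 61 62 63 is 6 bytes ≤ B = 7; zero-pad to 7 bytes: K' = 79 74 6e 61 62 63 00.
K' ⊕ ipad = 4f 42 58 57 54 55 36; K' ⊕ opad = 25 28 32 3d 3e 3f 5c.
m1: inner = H(4f 42 58 57 54 55 36 61 6d 6f 73) = cf; tag = H(25 28 32 3d 3e 3f 5c cf) = 64
m2: inner = H(4f 42 58 57 54 55 36 da 4f 65 30) = dd; tag = H(25 28 32 3d 3e 3f 5c dd) = 72 ← matches
m3: inner = H(4f 42 58 57 54 55 36 5a 26 4e be) = ab; tag = H(25 28 32 3d 3e 3f 5c ab) = 40

2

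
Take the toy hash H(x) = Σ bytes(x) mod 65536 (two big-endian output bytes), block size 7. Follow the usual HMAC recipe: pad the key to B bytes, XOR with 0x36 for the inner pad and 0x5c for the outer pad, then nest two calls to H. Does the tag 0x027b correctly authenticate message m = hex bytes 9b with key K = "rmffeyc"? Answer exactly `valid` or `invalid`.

invalid

Key "rmffeyc" = 72 6d 66 66 65 79 63 is exactly B = 7 bytes: K' = 72 6d 66 66 65 79 63.
K' ⊕ ipad = 44 5b 50 50 53 4f 55; K' ⊕ opad = 2e 31 3a 3a 39 25 3f.
Inner hash: sum = 68+91+80+80+83+79+85+155 = 721 → 02 d1.
Outer hash (recomputed tag): sum = 46+49+58+58+57+37+63+2+209 = 579 → 02 43.
Recomputed tag = 0243; claimed = 027b → mismatch.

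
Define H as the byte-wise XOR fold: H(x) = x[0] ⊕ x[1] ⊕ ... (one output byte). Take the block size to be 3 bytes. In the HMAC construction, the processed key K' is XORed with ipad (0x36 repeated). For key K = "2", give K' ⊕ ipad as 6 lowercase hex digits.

043636

Key "2" = 32 is 1 byte ≤ B = 3; zero-pad to 3 bytes: K' = 32 00 00.
XOR each byte with 0x36: 32⊕36=04, 00⊕36=36, 00⊕36=36.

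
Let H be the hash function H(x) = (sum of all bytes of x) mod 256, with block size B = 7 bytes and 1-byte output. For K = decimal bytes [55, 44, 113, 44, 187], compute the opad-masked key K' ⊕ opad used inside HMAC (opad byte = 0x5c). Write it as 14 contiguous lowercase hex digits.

6b702d70e75c5c

Key decimal bytes [55, 44, 113, 44, 187] = 37 2c 71 2c bb is 5 bytes ≤ B = 7; zero-pad to 7 bytes: K' = 37 2c 71 2c bb 00 00.
XOR each byte with 0x5c: 37⊕5c=6b, 2c⊕5c=70, 71⊕5c=2d, 2c⊕5c=70, bb⊕5c=e7, 00⊕5c=5c, 00⊕5c=5c.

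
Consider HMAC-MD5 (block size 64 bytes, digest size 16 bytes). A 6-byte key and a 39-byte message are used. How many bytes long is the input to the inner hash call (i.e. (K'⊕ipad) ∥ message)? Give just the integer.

Key is 6 ≤ 64 bytes, zero-padded: |K'| = 64.
Inner input = (K'⊕ipad) ∥ m → 64 + 39 = 103 bytes.

103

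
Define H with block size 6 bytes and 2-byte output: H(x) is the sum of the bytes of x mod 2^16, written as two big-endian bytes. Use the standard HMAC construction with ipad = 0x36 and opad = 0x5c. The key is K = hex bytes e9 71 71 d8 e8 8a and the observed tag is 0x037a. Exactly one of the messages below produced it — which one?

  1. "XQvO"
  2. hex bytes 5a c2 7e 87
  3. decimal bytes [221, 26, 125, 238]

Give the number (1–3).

3

Key hex bytes e9 71 71 d8 e8 8a is exactly B = 6 bytes: K' = e9 71 71 d8 e8 8a.
K' ⊕ ipad = df 47 47 ee de bc; K' ⊕ opad = b5 2d 2d 84 b4 d6.
m1: inner = H(df 47 47 ee de bc 58 51 76 4f) = 05 63; tag = H(b5 2d 2d 84 b4 d6 05 63) = 0385
m2: inner = H(df 47 47 ee de bc 5a c2 7e 87) = 06 16; tag = H(b5 2d 2d 84 b4 d6 06 16) = 0339
m3: inner = H(df 47 47 ee de bc dd 1a 7d ee) = 06 57; tag = H(b5 2d 2d 84 b4 d6 06 57) = 037a ← matches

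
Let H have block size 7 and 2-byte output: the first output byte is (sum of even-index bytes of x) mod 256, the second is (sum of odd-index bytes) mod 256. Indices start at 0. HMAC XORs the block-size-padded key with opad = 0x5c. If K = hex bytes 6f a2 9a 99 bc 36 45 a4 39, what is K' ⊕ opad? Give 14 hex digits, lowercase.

Key hex bytes 6f a2 9a 99 bc 36 45 a4 39 is 9 bytes > B = 7, so hash it first: H(key) = 43 15, then zero-pad to 7 bytes: K' = 43 15 00 00 00 00 00.
XOR each byte with 0x5c: 43⊕5c=1f, 15⊕5c=49, 00⊕5c=5c, 00⊕5c=5c, 00⊕5c=5c, 00⊕5c=5c, 00⊕5c=5c.

1f495c5c5c5c5c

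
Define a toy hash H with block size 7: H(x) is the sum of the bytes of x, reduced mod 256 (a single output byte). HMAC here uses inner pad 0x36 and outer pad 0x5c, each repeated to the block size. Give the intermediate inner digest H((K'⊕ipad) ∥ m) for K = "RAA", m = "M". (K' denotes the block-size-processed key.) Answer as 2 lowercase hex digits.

Key "RAA" = 52 41 41 is 3 bytes ≤ B = 7; zero-pad to 7 bytes: K' = 52 41 41 00 00 00 00.
K' ⊕ ipad = 64 77 77 36 36 36 36.
Inner input = 64 77 77 36 36 36 36 ∥ 4d.
Inner hash: sum = 100+119+119+54+54+54+54+77 = 631; mod 256 = 119 → 77.

77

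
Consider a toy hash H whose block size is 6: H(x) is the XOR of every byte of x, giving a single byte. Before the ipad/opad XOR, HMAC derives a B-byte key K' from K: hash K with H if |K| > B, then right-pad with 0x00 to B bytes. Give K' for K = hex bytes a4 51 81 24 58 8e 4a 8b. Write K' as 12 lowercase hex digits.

470000000000

|K| = 8 > B = 6, so first hash the key.
H(K): XOR a4⊕51⊕81⊕24⊕58⊕8e⊕4a⊕8b = 47.
Zero-pad H(K) = 47 to 6 bytes: K' = 47 00 00 00 00 00.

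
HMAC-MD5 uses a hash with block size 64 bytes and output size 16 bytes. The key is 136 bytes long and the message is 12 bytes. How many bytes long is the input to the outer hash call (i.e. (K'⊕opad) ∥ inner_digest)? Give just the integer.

Key is 136 > 64 bytes, so it is hashed to 16 bytes then zero-padded to 64: |K'| = 64.
Outer input = (K'⊕opad) ∥ H(inner) → 64 + 16 = 80 bytes.

80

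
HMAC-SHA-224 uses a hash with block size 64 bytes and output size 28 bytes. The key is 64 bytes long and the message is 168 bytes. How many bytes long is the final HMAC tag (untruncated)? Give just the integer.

28

The tag is one SHA-224 digest: 28 bytes.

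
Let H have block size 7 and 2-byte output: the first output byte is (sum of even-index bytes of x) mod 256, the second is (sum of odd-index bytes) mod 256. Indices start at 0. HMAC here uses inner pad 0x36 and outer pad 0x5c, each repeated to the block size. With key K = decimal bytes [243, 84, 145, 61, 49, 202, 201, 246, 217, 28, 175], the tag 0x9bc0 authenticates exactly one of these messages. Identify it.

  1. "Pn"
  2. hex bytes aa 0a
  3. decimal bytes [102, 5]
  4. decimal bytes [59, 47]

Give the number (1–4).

Key decimal bytes [243, 84, 145, 61, 49, 202, 201, 246, 217, 28, 175] = f3 54 91 3d 31 ca c9 f6 d9 1c af is 11 bytes > B = 7, so hash it first: H(key) = 06 6d, then zero-pad to 7 bytes: K' = 06 6d 00 00 00 00 00.
K' ⊕ ipad = 30 5b 36 36 36 36 36; K' ⊕ opad = 5a 31 5c 5c 5c 5c 5c.
m1: inner = H(30 5b 36 36 36 36 36 50 6e) = 40 17; tag = H(5a 31 5c 5c 5c 5c 5c 40 17) = 8529
m2: inner = H(30 5b 36 36 36 36 36 aa 0a) = dc 71; tag = H(5a 31 5c 5c 5c 5c 5c dc 71) = dfc5
m3: inner = H(30 5b 36 36 36 36 36 66 05) = d7 2d; tag = H(5a 31 5c 5c 5c 5c 5c d7 2d) = 9bc0 ← matches
m4: inner = H(30 5b 36 36 36 36 36 3b 2f) = 01 02; tag = H(5a 31 5c 5c 5c 5c 5c 01 02) = 70ea

3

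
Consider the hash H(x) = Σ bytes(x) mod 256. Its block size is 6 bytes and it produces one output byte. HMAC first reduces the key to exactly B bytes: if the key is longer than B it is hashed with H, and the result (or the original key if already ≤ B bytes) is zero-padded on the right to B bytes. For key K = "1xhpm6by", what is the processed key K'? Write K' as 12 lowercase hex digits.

|K| = 8 > B = 6, so first hash the key.
H(K): sum = 49+120+104+112+109+54+98+121 = 767; mod 256 = 255 → ff.
Zero-pad H(K) = ff to 6 bytes: K' = ff 00 00 00 00 00.

ff0000000000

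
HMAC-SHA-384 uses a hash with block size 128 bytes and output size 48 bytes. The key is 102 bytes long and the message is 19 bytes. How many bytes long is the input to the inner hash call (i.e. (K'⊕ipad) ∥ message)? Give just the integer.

Key is 102 ≤ 128 bytes, zero-padded: |K'| = 128.
Inner input = (K'⊕ipad) ∥ m → 128 + 19 = 147 bytes.

147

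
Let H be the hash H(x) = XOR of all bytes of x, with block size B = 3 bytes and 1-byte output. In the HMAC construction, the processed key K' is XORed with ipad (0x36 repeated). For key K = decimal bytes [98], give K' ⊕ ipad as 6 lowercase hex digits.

Key decimal bytes [98] = 62 is 1 byte ≤ B = 3; zero-pad to 3 bytes: K' = 62 00 00.
XOR each byte with 0x36: 62⊕36=54, 00⊕36=36, 00⊕36=36.

543636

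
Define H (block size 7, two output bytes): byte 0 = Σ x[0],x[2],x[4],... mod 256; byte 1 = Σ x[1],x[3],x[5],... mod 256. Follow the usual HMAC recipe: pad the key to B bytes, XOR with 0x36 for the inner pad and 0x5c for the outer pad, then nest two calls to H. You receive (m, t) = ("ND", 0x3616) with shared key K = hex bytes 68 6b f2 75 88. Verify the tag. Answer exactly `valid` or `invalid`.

Key hex bytes 68 6b f2 75 88 is 5 bytes ≤ B = 7; zero-pad to 7 bytes: K' = 68 6b f2 75 88 00 00.
K' ⊕ ipad = 5e 5d c4 43 be 36 36; K' ⊕ opad = 34 37 ae 29 d4 5c 5c.
Inner hash: even-index sum = 602 mod 256 = 90; odd-index sum = 292 mod 256 = 36 → 5a 24.
Outer hash (recomputed tag): even-index sum = 566 mod 256 = 54; odd-index sum = 278 mod 256 = 22 → 36 16.
Recomputed tag = 3616; claimed = 3616 → match.

valid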